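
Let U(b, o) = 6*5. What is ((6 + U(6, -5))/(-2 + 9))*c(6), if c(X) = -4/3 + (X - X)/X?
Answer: -48/7 ≈ -6.8571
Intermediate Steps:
U(b, o) = 30
c(X) = -4/3 (c(X) = -4*⅓ + 0/X = -4/3 + 0 = -4/3)
((6 + U(6, -5))/(-2 + 9))*c(6) = ((6 + 30)/(-2 + 9))*(-4/3) = (36/7)*(-4/3) = -48/7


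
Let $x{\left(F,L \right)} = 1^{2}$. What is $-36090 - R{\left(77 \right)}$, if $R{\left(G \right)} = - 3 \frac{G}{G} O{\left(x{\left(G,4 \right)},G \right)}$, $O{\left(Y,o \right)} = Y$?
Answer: $-36087$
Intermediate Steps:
$x{\left(F,L \right)} = 1$
$R{\left(G \right)} = -3$ ($R{\left(G \right)} = - 3 \frac{G}{G} 1 = \left(-3\right) 1 \cdot 1 = \left(-3\right) 1 = -3$)
$-36090 - R{\left(77 \right)} = -36090 - -3 = -36090 + 3 = -36087$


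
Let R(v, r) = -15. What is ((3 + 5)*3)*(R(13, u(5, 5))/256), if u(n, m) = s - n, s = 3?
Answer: -45/32 ≈ -1.4063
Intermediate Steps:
u(n, m) = 3 - n
((3 + 5)*3)*(R(13, u(5, 5))/256) = ((3 + 5)*3)*(-15/256) = (8*3)*(-15*1/256) = 24*(-15/256) = -45/32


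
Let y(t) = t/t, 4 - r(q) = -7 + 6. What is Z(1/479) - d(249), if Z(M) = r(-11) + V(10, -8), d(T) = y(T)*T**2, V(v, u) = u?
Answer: -62004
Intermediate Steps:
r(q) = 5 (r(q) = 4 - (-7 + 6) = 4 - 1*(-1) = 4 + 1 = 5)
y(t) = 1
d(T) = T**2 (d(T) = 1*T**2 = T**2)
Z(M) = -3 (Z(M) = 5 - 8 = -3)
Z(1/479) - d(249) = -3 - 1*249**2 = -3 - 1*62001 = -3 - 62001 = -62004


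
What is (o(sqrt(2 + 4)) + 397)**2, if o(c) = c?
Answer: (397 + sqrt(6))**2 ≈ 1.5956e+5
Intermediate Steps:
(o(sqrt(2 + 4)) + 397)**2 = (sqrt(2 + 4) + 397)**2 = (sqrt(6) + 397)**2 = (397 + sqrt(6))**2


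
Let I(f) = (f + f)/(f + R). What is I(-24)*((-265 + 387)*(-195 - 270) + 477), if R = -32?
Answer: -337518/7 ≈ -48217.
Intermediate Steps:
I(f) = 2*f/(-32 + f) (I(f) = (f + f)/(f - 32) = (2*f)/(-32 + f) = 2*f/(-32 + f))
I(-24)*((-265 + 387)*(-195 - 270) + 477) = (2*(-24)/(-32 - 24))*((-265 + 387)*(-195 - 270) + 477) = (2*(-24)/(-56))*(122*(-465) + 477) = (2*(-24)*(-1/56))*(-56730 + 477) = (6/7)*(-56253) = -337518/7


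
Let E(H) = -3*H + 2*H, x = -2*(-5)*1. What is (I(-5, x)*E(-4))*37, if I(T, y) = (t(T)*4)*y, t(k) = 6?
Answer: 35520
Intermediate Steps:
x = 10 (x = 10*1 = 10)
E(H) = -H
I(T, y) = 24*y (I(T, y) = (6*4)*y = 24*y)
(I(-5, x)*E(-4))*37 = ((24*10)*(-1*(-4)))*37 = (240*4)*37 = 960*37 = 35520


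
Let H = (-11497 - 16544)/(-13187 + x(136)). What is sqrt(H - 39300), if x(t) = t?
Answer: 3*I*sqrt(743727561801)/13051 ≈ 198.24*I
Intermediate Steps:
H = 28041/13051 (H = (-11497 - 16544)/(-13187 + 136) = -28041/(-13051) = -28041*(-1/13051) = 28041/13051 ≈ 2.1486)
sqrt(H - 39300) = sqrt(28041/13051 - 39300) = sqrt(-512876259/13051) = 3*I*sqrt(743727561801)/13051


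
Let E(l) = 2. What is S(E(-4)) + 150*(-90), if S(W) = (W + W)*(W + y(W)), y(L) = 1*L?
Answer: -13484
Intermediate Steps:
y(L) = L
S(W) = 4*W**2 (S(W) = (W + W)*(W + W) = (2*W)*(2*W) = 4*W**2)
S(E(-4)) + 150*(-90) = 4*2**2 + 150*(-90) = 4*4 - 13500 = 16 - 13500 = -13484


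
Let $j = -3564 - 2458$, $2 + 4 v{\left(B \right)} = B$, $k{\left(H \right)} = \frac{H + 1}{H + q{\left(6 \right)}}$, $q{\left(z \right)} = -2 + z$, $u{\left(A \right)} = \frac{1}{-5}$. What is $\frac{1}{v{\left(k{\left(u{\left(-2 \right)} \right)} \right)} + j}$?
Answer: $- \frac{38}{228853} \approx -0.00016605$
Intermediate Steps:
$u{\left(A \right)} = - \frac{1}{5}$
$k{\left(H \right)} = \frac{1 + H}{4 + H}$ ($k{\left(H \right)} = \frac{H + 1}{H + \left(-2 + 6\right)} = \frac{1 + H}{H + 4} = \frac{1 + H}{4 + H}$)
$v{\left(B \right)} = - \frac{1}{2} + \frac{B}{4}$
$j = -6022$ ($j = -3564 - 2458 = -6022$)
$\frac{1}{v{\left(k{\left(u{\left(-2 \right)} \right)} \right)} + j} = \frac{1}{\left(- \frac{1}{2} + \frac{\frac{1}{4 - \frac{1}{5}} \left(1 - \frac{1}{5}\right)}{4}\right) - 6022} = \frac{1}{\left(- \frac{1}{2} + \frac{\frac{1}{\frac{19}{5}} \cdot \frac{4}{5}}{4}\right) - 6022} = \frac{1}{\left(- \frac{1}{2} + \frac{\frac{5}{19} \cdot \frac{4}{5}}{4}\right) - 6022} = \frac{1}{\left(- \frac{1}{2} + \frac{1}{4} \cdot \frac{4}{19}\right) - 6022} = \frac{1}{\left(- \frac{1}{2} + \frac{1}{19}\right) - 6022} = \frac{1}{- \frac{17}{38} - 6022} = \frac{1}{- \frac{228853}{38}} = - \frac{38}{228853}$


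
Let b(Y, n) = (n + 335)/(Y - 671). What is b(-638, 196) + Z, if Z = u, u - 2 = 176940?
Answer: 231616547/1309 ≈ 1.7694e+5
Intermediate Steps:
u = 176942 (u = 2 + 176940 = 176942)
b(Y, n) = (335 + n)/(-671 + Y)
Z = 176942
b(-638, 196) + Z = (335 + 196)/(-671 - 638) + 176942 = 531/(-1309) + 176942 = -1/1309*531 + 176942 = -531/1309 + 176942 = 231616547/1309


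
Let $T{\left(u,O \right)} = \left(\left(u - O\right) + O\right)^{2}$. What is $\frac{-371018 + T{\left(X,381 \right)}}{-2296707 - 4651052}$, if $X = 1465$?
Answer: $- \frac{253601}{992537} \approx -0.25551$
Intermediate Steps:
$T{\left(u,O \right)} = u^{2}$
$\frac{-371018 + T{\left(X,381 \right)}}{-2296707 - 4651052} = \frac{-371018 + 1465^{2}}{-2296707 - 4651052} = \frac{-371018 + 2146225}{-6947759} = 1775207 \left(- \frac{1}{6947759}\right) = - \frac{253601}{992537}$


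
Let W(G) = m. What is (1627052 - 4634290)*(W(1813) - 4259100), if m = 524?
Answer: 12806551573088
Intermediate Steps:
W(G) = 524
(1627052 - 4634290)*(W(1813) - 4259100) = (1627052 - 4634290)*(524 - 4259100) = -3007238*(-4258576) = 12806551573088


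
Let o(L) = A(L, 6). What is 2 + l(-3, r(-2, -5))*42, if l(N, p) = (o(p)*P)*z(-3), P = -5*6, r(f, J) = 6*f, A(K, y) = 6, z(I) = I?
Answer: 22682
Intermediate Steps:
o(L) = 6
P = -30
l(N, p) = 540 (l(N, p) = (6*(-30))*(-3) = -180*(-3) = 540)
2 + l(-3, r(-2, -5))*42 = 2 + 540*42 = 2 + 22680 = 22682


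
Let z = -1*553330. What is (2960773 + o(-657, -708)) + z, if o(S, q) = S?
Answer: 2406786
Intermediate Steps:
z = -553330
(2960773 + o(-657, -708)) + z = (2960773 - 657) - 553330 = 2960116 - 553330 = 2406786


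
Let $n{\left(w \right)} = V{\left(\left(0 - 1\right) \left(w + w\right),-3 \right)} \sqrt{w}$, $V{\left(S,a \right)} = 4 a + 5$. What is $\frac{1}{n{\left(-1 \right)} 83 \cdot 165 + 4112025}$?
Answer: $\frac{54827}{225572529318} + \frac{6391 i}{1127862646590} \approx 2.4306 \cdot 10^{-7} + 5.6665 \cdot 10^{-9} i$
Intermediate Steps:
$V{\left(S,a \right)} = 5 + 4 a$
$n{\left(w \right)} = - 7 \sqrt{w}$ ($n{\left(w \right)} = \left(5 + 4 \left(-3\right)\right) \sqrt{w} = \left(5 - 12\right) \sqrt{w} = - 7 \sqrt{w}$)
$\frac{1}{n{\left(-1 \right)} 83 \cdot 165 + 4112025} = \frac{1}{- 7 \sqrt{-1} \cdot 83 \cdot 165 + 4112025} = \frac{1}{- 7 i 83 \cdot 165 + 4112025} = \frac{1}{- 581 i 165 + 4112025} = \frac{1}{- 95865 i + 4112025} = \frac{1}{4112025 - 95865 i} = \frac{4112025 + 95865 i}{16917939698850}$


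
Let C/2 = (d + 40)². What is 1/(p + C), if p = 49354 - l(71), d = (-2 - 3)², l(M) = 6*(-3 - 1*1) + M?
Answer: 1/57757 ≈ 1.7314e-5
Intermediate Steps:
l(M) = -24 + M (l(M) = 6*(-3 - 1) + M = 6*(-4) + M = -24 + M)
d = 25 (d = (-5)² = 25)
p = 49307 (p = 49354 - (-24 + 71) = 49354 - 1*47 = 49354 - 47 = 49307)
C = 8450 (C = 2*(25 + 40)² = 2*65² = 2*4225 = 8450)
1/(p + C) = 1/(49307 + 8450) = 1/57757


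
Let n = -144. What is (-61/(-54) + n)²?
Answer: 59521225/2916 ≈ 20412.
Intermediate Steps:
(-61/(-54) + n)² = (-61/(-54) - 144)² = (-61*(-1/54) - 144)² = (61/54 - 144)² = (-7715/54)² = 59521225/2916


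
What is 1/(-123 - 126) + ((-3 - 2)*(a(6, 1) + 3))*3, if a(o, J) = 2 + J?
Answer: -22411/249 ≈ -90.004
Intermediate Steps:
1/(-123 - 126) + ((-3 - 2)*(a(6, 1) + 3))*3 = 1/(-123 - 126) + ((-3 - 2)*((2 + 1) + 3))*3 = 1/(-249) - 5*(3 + 3)*3 = -1/249 - 5*6*3 = -1/249 - 30*3 = -1/249 - 90 = -22411/249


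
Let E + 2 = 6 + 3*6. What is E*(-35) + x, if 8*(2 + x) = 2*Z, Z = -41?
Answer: -3129/4 ≈ -782.25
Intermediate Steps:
E = 22 (E = -2 + (6 + 3*6) = -2 + (6 + 18) = -2 + 24 = 22)
x = -49/4 (x = -2 + (2*(-41))/8 = -2 + (⅛)*(-82) = -2 - 41/4 = -49/4 ≈ -12.250)
E*(-35) + x = 22*(-35) - 49/4 = -770 - 49/4 = -3129/4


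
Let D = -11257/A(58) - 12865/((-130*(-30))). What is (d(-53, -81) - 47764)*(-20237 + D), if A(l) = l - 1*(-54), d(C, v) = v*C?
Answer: 19311697842569/21840 ≈ 8.8424e+8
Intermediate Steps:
d(C, v) = C*v
A(l) = 54 + l (A(l) = l + 54 = 54 + l)
D = -2267159/21840 (D = -11257/(54 + 58) - 12865/((-130*(-30))) = -11257/112 - 12865/3900 = -11257*1/112 - 12865*1/3900 = -11257/112 - 2573/780 = -2267159/21840 ≈ -103.81)
(d(-53, -81) - 47764)*(-20237 + D) = (-53*(-81) - 47764)*(-20237 - 2267159/21840) = (4293 - 47764)*(-444243239/21840) = -43471*(-444243239/21840) = 19311697842569/21840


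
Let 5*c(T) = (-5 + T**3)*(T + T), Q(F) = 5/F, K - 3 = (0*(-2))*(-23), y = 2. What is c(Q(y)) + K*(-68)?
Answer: -1547/8 ≈ -193.38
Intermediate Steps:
K = 3 (K = 3 + (0*(-2))*(-23) = 3 + 0*(-23) = 3 + 0 = 3)
c(T) = 2*T*(-5 + T**3)/5 (c(T) = ((-5 + T**3)*(T + T))/5 = ((-5 + T**3)*(2*T))/5 = (2*T*(-5 + T**3))/5 = 2*T*(-5 + T**3)/5)
c(Q(y)) + K*(-68) = 2*(5/2)*(-5 + (5/2)**3)/5 + 3*(-68) = 2*(5*(1/2))*(-5 + (5*(1/2))**3)/5 - 204 = (2/5)*(5/2)*(-5 + (5/2)**3) - 204 = (2/5)*(5/2)*(-5 + 125/8) - 204 = (2/5)*(5/2)*(85/8) - 204 = 85/8 - 204 = -1547/8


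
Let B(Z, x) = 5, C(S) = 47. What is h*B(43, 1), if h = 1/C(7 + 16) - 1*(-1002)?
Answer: 235475/47 ≈ 5010.1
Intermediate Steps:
h = 47095/47 (h = 1/47 - 1*(-1002) = 1/47 + 1002 = 47095/47 ≈ 1002.0)
h*B(43, 1) = (47095/47)*5 = 235475/47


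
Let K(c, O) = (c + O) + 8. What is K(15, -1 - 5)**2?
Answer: 289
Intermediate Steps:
K(c, O) = 8 + O + c (K(c, O) = (O + c) + 8 = 8 + O + c)
K(15, -1 - 5)**2 = (8 + (-1 - 5) + 15)**2 = (8 - 6 + 15)**2 = 17**2 = 289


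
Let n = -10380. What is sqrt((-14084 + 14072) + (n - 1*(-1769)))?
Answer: I*sqrt(8623) ≈ 92.86*I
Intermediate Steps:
sqrt((-14084 + 14072) + (n - 1*(-1769))) = sqrt((-14084 + 14072) + (-10380 - 1*(-1769))) = sqrt(-12 + (-10380 + 1769)) = sqrt(-12 - 8611) = sqrt(-8623) = I*sqrt(8623)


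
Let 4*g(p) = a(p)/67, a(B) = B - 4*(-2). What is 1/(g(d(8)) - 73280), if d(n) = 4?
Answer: -67/4909757 ≈ -1.3646e-5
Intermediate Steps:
a(B) = 8 + B (a(B) = B + 8 = 8 + B)
g(p) = 2/67 + p/268 (g(p) = ((8 + p)/67)/4 = ((8 + p)*(1/67))/4 = (8/67 + p/67)/4 = 2/67 + p/268)
1/(g(d(8)) - 73280) = 1/((2/67 + (1/268)*4) - 73280) = 1/((2/67 + 1/67) - 73280) = 1/(3/67 - 73280) = 1/(-4909757/67) = -67/4909757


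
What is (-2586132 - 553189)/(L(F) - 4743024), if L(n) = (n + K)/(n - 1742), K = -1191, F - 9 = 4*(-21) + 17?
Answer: 5650777800/8537441951 ≈ 0.66188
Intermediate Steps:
F = -58 (F = 9 + (4*(-21) + 17) = 9 + (-84 + 17) = 9 - 67 = -58)
L(n) = (-1191 + n)/(-1742 + n) (L(n) = (n - 1191)/(n - 1742) = (-1191 + n)/(-1742 + n))
(-2586132 - 553189)/(L(F) - 4743024) = (-2586132 - 553189)/((-1191 - 58)/(-1742 - 58) - 4743024) = -3139321/(-1249/(-1800) - 4743024) = -3139321/(-1/1800*(-1249) - 4743024) = -3139321/(1249/1800 - 4743024) = -3139321/(-8537441951/1800) = -3139321*(-1800/8537441951) = 5650777800/8537441951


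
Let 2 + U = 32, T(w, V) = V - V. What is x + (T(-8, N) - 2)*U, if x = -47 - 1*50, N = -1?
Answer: -157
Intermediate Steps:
T(w, V) = 0
U = 30 (U = -2 + 32 = 30)
x = -97 (x = -47 - 50 = -97)
x + (T(-8, N) - 2)*U = -97 + (0 - 2)*30 = -97 - 2*30 = -97 - 60 = -157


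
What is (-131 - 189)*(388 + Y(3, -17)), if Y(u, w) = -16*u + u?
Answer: -109760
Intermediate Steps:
Y(u, w) = -15*u
(-131 - 189)*(388 + Y(3, -17)) = (-131 - 189)*(388 - 15*3) = -320*(388 - 45) = -320*343 = -109760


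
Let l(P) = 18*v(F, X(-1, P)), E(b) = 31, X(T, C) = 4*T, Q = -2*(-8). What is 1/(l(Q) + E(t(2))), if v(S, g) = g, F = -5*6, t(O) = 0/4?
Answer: -1/41 ≈ -0.024390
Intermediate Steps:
Q = 16
t(O) = 0 (t(O) = 0*(¼) = 0)
F = -30
l(P) = -72 (l(P) = 18*(4*(-1)) = 18*(-4) = -72)
1/(l(Q) + E(t(2))) = 1/(-72 + 31) = 1/(-41) = -1/41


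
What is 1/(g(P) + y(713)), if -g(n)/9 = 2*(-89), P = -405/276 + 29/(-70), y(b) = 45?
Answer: 1/1647 ≈ 0.00060716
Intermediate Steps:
P = -6059/3220 (P = -405*1/276 + 29*(-1/70) = -135/92 - 29/70 = -6059/3220 ≈ -1.8817)
g(n) = 1602 (g(n) = -18*(-89) = -9*(-178) = 1602)
1/(g(P) + y(713)) = 1/(1602 + 45) = 1/1647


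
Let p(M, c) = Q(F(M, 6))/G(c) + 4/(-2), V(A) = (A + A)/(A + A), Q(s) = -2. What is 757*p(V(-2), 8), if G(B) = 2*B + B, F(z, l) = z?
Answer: -18925/12 ≈ -1577.1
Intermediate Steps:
G(B) = 3*B
V(A) = 1 (V(A) = (2*A)/((2*A)) = (2*A)*(1/(2*A)) = 1)
p(M, c) = -2 - 2/(3*c) (p(M, c) = -2*1/(3*c) + 4/(-2) = -2/(3*c) + 4*(-1/2) = -2/(3*c) - 2 = -2 - 2/(3*c))
757*p(V(-2), 8) = 757*(-2 - 2/3/8) = 757*(-2 - 2/3*1/8) = 757*(-2 - 1/12) = 757*(-25/12) = -18925/12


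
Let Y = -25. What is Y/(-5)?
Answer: 5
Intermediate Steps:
Y/(-5) = -25/(-5) = -⅕*(-25) = 5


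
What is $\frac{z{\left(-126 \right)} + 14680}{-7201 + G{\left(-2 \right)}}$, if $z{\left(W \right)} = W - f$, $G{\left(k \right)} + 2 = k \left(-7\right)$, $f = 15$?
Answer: $- \frac{2077}{1027} \approx -2.0224$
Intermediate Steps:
$G{\left(k \right)} = -2 - 7 k$ ($G{\left(k \right)} = -2 + k \left(-7\right) = -2 - 7 k$)
$z{\left(W \right)} = -15 + W$ ($z{\left(W \right)} = W - 15 = -15 + W$)
$\frac{z{\left(-126 \right)} + 14680}{-7201 + G{\left(-2 \right)}} = \frac{\left(-15 - 126\right) + 14680}{-7201 - -12} = \frac{-141 + 14680}{-7201 + \left(-2 + 14\right)} = \frac{14539}{-7201 + 12} = \frac{14539}{-7189} = 14539 \left(- \frac{1}{7189}\right) = - \frac{2077}{1027}$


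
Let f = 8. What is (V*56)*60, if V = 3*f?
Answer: 80640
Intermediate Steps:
V = 24 (V = 3*8 = 24)
(V*56)*60 = (24*56)*60 = 1344*60 = 80640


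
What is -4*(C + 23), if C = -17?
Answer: -24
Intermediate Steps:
-4*(C + 23) = -4*(-17 + 23) = -4*6 = -24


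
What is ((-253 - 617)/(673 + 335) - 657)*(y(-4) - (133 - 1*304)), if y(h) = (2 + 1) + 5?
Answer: -19783259/168 ≈ -1.1776e+5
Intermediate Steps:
y(h) = 8 (y(h) = 3 + 5 = 8)
((-253 - 617)/(673 + 335) - 657)*(y(-4) - (133 - 1*304)) = ((-253 - 617)/(673 + 335) - 657)*(8 - (133 - 1*304)) = (-870/1008 - 657)*(8 - (133 - 304)) = (-870*1/1008 - 657)*(8 - 1*(-171)) = (-145/168 - 657)*(8 + 171) = -110521/168*179 = -19783259/168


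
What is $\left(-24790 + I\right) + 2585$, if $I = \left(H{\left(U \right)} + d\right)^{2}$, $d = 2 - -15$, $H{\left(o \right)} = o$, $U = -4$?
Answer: $-22036$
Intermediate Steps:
$d = 17$ ($d = 2 + 15 = 17$)
$I = 169$ ($I = \left(-4 + 17\right)^{2} = 13^{2} = 169$)
$\left(-24790 + I\right) + 2585 = \left(-24790 + 169\right) + 2585 = -24621 + 2585 = -22036$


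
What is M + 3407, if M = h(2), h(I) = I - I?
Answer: 3407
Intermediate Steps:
h(I) = 0
M = 0
M + 3407 = 0 + 3407 = 3407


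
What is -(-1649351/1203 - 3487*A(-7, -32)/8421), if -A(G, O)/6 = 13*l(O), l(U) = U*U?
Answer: -266968207/8421 ≈ -31703.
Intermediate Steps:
l(U) = U**2
A(G, O) = -78*O**2
-(-1649351/1203 - 3487*A(-7, -32)/8421) = -3487/((-8421/(-78*(-32)**2 + 3311))) = -3487/((-8421/(-78*1024 + 3311))) = -3487/((-8421/(-79872 + 3311))) = -3487/((-8421/(-76561))) = -3487/((-8421*(-1/76561))) = -3487/8421/76561 = -3487*76561/8421 = -266968207/8421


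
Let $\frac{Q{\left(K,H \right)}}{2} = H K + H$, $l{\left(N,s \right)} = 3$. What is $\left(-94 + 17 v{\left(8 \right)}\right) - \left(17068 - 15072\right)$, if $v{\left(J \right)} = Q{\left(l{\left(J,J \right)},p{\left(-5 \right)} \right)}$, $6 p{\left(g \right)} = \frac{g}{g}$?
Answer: $- \frac{6202}{3} \approx -2067.3$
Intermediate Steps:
$p{\left(g \right)} = \frac{1}{6}$ ($p{\left(g \right)} = \frac{g \frac{1}{g}}{6} = \frac{1}{6} \cdot 1 = \frac{1}{6}$)
$Q{\left(K,H \right)} = 2 H + 2 H K$ ($Q{\left(K,H \right)} = 2 \left(H K + H\right) = 2 \left(H + H K\right) = 2 H + 2 H K$)
$v{\left(J \right)} = \frac{4}{3}$ ($v{\left(J \right)} = 2 \cdot \frac{1}{6} \left(1 + 3\right) = 2 \cdot \frac{1}{6} \cdot 4 = \frac{4}{3}$)
$\left(-94 + 17 v{\left(8 \right)}\right) - \left(17068 - 15072\right) = \left(-94 + 17 \cdot \frac{4}{3}\right) - \left(17068 - 15072\right) = \left(-94 + \frac{68}{3}\right) - 1996 = - \frac{214}{3} - 1996 = - \frac{6202}{3}$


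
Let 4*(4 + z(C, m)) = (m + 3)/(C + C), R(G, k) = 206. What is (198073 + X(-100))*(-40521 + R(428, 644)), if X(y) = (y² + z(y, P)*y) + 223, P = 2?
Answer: -67308835495/8 ≈ -8.4136e+9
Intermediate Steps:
z(C, m) = -4 + (3 + m)/(8*C) (z(C, m) = -4 + ((m + 3)/(C + C))/4 = -4 + ((3 + m)/((2*C)))/4 = -4 + ((3 + m)*(1/(2*C)))/4 = -4 + ((3 + m)/(2*C))/4 = -4 + (3 + m)/(8*C))
X(y) = 1789/8 + y² - 4*y (X(y) = (y² + ((3 + 2 - 32*y)/(8*y))*y) + 223 = (y² + ((5 - 32*y)/(8*y))*y) + 223 = (y² + (5/8 - 4*y)) + 223 = (5/8 + y² - 4*y) + 223 = 1789/8 + y² - 4*y)
(198073 + X(-100))*(-40521 + R(428, 644)) = (198073 + (1789/8 + (-100)² - 4*(-100)))*(-40521 + 206) = (198073 + (1789/8 + 10000 + 400))*(-40315) = (198073 + 84989/8)*(-40315) = (1669573/8)*(-40315) = -67308835495/8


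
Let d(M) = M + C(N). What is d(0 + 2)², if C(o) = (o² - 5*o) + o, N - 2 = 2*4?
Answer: 3844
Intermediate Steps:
N = 10 (N = 2 + 2*4 = 2 + 8 = 10)
C(o) = o² - 4*o
d(M) = 60 + M (d(M) = M + 10*(-4 + 10) = M + 10*6 = M + 60 = 60 + M)
d(0 + 2)² = (60 + (0 + 2))² = (60 + 2)² = 62² = 3844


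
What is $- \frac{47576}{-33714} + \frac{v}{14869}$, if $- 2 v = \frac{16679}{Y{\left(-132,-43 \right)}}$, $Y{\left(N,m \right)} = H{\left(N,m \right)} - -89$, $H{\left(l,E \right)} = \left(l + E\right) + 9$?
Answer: $\frac{54751538791}{38599596882} \approx 1.4184$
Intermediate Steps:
$H{\left(l,E \right)} = 9 + E + l$ ($H{\left(l,E \right)} = \left(E + l\right) + 9 = 9 + E + l$)
$Y{\left(N,m \right)} = 98 + N + m$ ($Y{\left(N,m \right)} = \left(9 + m + N\right) - -89 = \left(9 + N + m\right) + 89 = 98 + N + m$)
$v = \frac{16679}{154}$ ($v = - \frac{16679 \frac{1}{98 - 132 - 43}}{2} = - \frac{16679 \frac{1}{-77}}{2} = - \frac{16679 \left(- \frac{1}{77}\right)}{2} = \left(- \frac{1}{2}\right) \left(- \frac{16679}{77}\right) = \frac{16679}{154} \approx 108.31$)
$- \frac{47576}{-33714} + \frac{v}{14869} = - \frac{47576}{-33714} + \frac{16679}{154 \cdot 14869} = \left(-47576\right) \left(- \frac{1}{33714}\right) + \frac{16679}{154} \cdot \frac{1}{14869} = \frac{23788}{16857} + \frac{16679}{2289826} = \frac{54751538791}{38599596882}$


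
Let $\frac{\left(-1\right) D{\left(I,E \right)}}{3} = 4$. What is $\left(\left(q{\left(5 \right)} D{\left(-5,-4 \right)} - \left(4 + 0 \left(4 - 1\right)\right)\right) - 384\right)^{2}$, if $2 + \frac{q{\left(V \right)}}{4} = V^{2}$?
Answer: $2226064$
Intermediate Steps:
$D{\left(I,E \right)} = -12$ ($D{\left(I,E \right)} = \left(-3\right) 4 = -12$)
$q{\left(V \right)} = -8 + 4 V^{2}$
$\left(\left(q{\left(5 \right)} D{\left(-5,-4 \right)} - \left(4 + 0 \left(4 - 1\right)\right)\right) - 384\right)^{2} = \left(\left(\left(-8 + 4 \cdot 5^{2}\right) \left(-12\right) - \left(4 + 0 \left(4 - 1\right)\right)\right) - 384\right)^{2} = \left(\left(\left(-8 + 4 \cdot 25\right) \left(-12\right) - \left(4 + 0 \left(4 - 1\right)\right)\right) - 384\right)^{2} = \left(\left(\left(-8 + 100\right) \left(-12\right) + \left(0 \cdot 3 - 4\right)\right) - 384\right)^{2} = \left(\left(92 \left(-12\right) + \left(0 - 4\right)\right) - 384\right)^{2} = \left(\left(-1104 - 4\right) - 384\right)^{2} = \left(-1108 - 384\right)^{2} = \left(-1492\right)^{2} = 2226064$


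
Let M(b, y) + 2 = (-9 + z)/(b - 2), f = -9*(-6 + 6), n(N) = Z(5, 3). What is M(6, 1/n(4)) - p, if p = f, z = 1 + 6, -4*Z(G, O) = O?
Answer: -5/2 ≈ -2.5000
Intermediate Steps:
Z(G, O) = -O/4
z = 7
n(N) = -¾ (n(N) = -¼*3 = -¾)
f = 0 (f = -9*0 = 0)
M(b, y) = -2 - 2/(-2 + b) (M(b, y) = -2 + (-9 + 7)/(b - 2) = -2 - 2/(-2 + b))
p = 0
M(6, 1/n(4)) - p = 2*(1 - 1*6)/(-2 + 6) - 1*0 = 2*(1 - 6)/4 + 0 = 2*(¼)*(-5) + 0 = -5/2 + 0 = -5/2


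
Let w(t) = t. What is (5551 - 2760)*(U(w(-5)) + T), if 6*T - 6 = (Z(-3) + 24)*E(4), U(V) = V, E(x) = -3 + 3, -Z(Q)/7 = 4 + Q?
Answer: -11164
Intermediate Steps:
Z(Q) = -28 - 7*Q (Z(Q) = -7*(4 + Q) = -28 - 7*Q)
E(x) = 0
T = 1 (T = 1 + (((-28 - 7*(-3)) + 24)*0)/6 = 1 + (((-28 + 21) + 24)*0)/6 = 1 + ((-7 + 24)*0)/6 = 1 + (17*0)/6 = 1 + (⅙)*0 = 1 + 0 = 1)
(5551 - 2760)*(U(w(-5)) + T) = (5551 - 2760)*(-5 + 1) = 2791*(-4) = -11164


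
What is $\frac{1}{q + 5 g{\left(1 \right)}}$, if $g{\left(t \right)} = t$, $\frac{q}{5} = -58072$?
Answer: $- \frac{1}{290355} \approx -3.4441 \cdot 10^{-6}$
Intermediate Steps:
$q = -290360$ ($q = 5 \left(-58072\right) = -290360$)
$\frac{1}{q + 5 g{\left(1 \right)}} = \frac{1}{-290360 + 5 \cdot 1} = \frac{1}{-290360 + 5} = \frac{1}{-290355} = - \frac{1}{290355}$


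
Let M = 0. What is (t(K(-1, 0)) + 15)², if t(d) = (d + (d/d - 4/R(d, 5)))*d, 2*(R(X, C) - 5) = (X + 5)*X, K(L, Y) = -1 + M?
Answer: 2401/9 ≈ 266.78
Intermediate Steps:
K(L, Y) = -1 (K(L, Y) = -1 + 0 = -1)
R(X, C) = 5 + X*(5 + X)/2 (R(X, C) = 5 + ((X + 5)*X)/2 = 5 + ((5 + X)*X)/2 = 5 + (X*(5 + X))/2 = 5 + X*(5 + X)/2)
t(d) = d*(1 + d - 4/(5 + d²/2 + 5*d/2)) (t(d) = (d + (d/d - 4/(5 + d²/2 + 5*d/2)))*d = (d + (1 - 4/(5 + d²/2 + 5*d/2)))*d = (1 + d - 4/(5 + d²/2 + 5*d/2))*d = d*(1 + d - 4/(5 + d²/2 + 5*d/2)))
(t(K(-1, 0)) + 15)² = (-(-8 + (1 - 1)*(10 + (-1)² + 5*(-1)))/(10 + (-1)² + 5*(-1)) + 15)² = (-(-8 + 0*(10 + 1 - 5))/(10 + 1 - 5) + 15)² = (-1*(-8 + 0*6)/6 + 15)² = (-1*⅙*(-8 + 0) + 15)² = (-1*⅙*(-8) + 15)² = (4/3 + 15)² = (49/3)² = 2401/9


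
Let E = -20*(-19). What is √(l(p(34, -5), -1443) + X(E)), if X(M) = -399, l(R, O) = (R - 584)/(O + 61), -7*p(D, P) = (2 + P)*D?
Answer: I*√9325590890/4837 ≈ 19.965*I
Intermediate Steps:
p(D, P) = -D*(2 + P)/7 (p(D, P) = -(2 + P)*D/7 = -D*(2 + P)/7)
E = 380
l(R, O) = (-584 + R)/(61 + O)
√(l(p(34, -5), -1443) + X(E)) = √((-584 - ⅐*34*(2 - 5))/(61 - 1443) - 399) = √((-584 - ⅐*34*(-3))/(-1382) - 399) = √(-(-584 + 102/7)/1382 - 399) = √(-1/1382*(-3986/7) - 399) = √(1993/4837 - 399) = √(-1927970/4837) = I*√9325590890/4837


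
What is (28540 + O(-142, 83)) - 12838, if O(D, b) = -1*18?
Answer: 15684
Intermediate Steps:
O(D, b) = -18
(28540 + O(-142, 83)) - 12838 = (28540 - 18) - 12838 = 28522 - 12838 = 15684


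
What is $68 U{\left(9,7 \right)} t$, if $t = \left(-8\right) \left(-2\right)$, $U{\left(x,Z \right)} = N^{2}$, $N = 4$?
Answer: $17408$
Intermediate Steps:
$U{\left(x,Z \right)} = 16$ ($U{\left(x,Z \right)} = 4^{2} = 16$)
$t = 16$
$68 U{\left(9,7 \right)} t = 68 \cdot 16 \cdot 16 = 1088 \cdot 16 = 17408$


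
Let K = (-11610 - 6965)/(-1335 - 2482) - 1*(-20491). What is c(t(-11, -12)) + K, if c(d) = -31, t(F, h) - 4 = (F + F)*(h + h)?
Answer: 78114395/3817 ≈ 20465.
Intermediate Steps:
t(F, h) = 4 + 4*F*h (t(F, h) = 4 + (F + F)*(h + h) = 4 + (2*F)*(2*h) = 4 + 4*F*h)
K = 78232722/3817 (K = -18575/(-3817) + 20491 = -18575*(-1/3817) + 20491 = 18575/3817 + 20491 = 78232722/3817 ≈ 20496.)
c(t(-11, -12)) + K = -31 + 78232722/3817 = 78114395/3817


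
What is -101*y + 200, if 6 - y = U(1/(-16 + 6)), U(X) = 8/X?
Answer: -8486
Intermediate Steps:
y = 86 (y = 6 - 8/(1/(-16 + 6)) = 6 - 8/(1/(-10)) = 6 - 8/(-1/10) = 6 - 8*(-10) = 6 - 1*(-80) = 6 + 80 = 86)
-101*y + 200 = -101*86 + 200 = -8686 + 200 = -8486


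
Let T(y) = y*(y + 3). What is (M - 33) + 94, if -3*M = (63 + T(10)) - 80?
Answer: 70/3 ≈ 23.333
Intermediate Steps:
T(y) = y*(3 + y)
M = -113/3 (M = -((63 + 10*(3 + 10)) - 80)/3 = -((63 + 10*13) - 80)/3 = -((63 + 130) - 80)/3 = -(193 - 80)/3 = -⅓*113 = -113/3 ≈ -37.667)
(M - 33) + 94 = (-113/3 - 33) + 94 = -212/3 + 94 = 70/3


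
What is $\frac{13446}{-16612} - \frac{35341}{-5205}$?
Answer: $\frac{258549131}{43232730} \approx 5.9804$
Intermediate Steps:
$\frac{13446}{-16612} - \frac{35341}{-5205} = 13446 \left(- \frac{1}{16612}\right) - - \frac{35341}{5205} = - \frac{6723}{8306} + \frac{35341}{5205} = \frac{258549131}{43232730}$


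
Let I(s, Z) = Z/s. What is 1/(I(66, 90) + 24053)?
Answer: 11/264598 ≈ 4.1572e-5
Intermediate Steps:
1/(I(66, 90) + 24053) = 1/(90/66 + 24053) = 1/(90*(1/66) + 24053) = 1/(15/11 + 24053) = 1/(264598/11) = 11/264598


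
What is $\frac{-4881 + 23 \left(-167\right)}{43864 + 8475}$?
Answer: $- \frac{1246}{7477} \approx -0.16664$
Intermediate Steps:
$\frac{-4881 + 23 \left(-167\right)}{43864 + 8475} = \frac{-4881 - 3841}{52339} = \left(-8722\right) \frac{1}{52339} = - \frac{1246}{7477}$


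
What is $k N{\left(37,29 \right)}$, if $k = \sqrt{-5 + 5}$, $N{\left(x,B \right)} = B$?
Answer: $0$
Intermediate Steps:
$k = 0$ ($k = \sqrt{0} = 0$)
$k N{\left(37,29 \right)} = 0 \cdot 29 = 0$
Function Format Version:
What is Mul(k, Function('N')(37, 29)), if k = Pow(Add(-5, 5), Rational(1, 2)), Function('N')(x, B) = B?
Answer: 0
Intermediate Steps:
k = 0 (k = Pow(0, Rational(1, 2)) = 0)
Mul(k, Function('N')(37, 29)) = Mul(0, 29) = 0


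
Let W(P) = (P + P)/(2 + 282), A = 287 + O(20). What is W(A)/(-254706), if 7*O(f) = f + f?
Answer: -683/84392588 ≈ -8.0931e-6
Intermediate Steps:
O(f) = 2*f/7 (O(f) = (f + f)/7 = (2*f)/7 = 2*f/7)
A = 2049/7 (A = 287 + (2/7)*20 = 287 + 40/7 = 2049/7 ≈ 292.71)
W(P) = P/142 (W(P) = (2*P)/284 = (2*P)*(1/284) = P/142)
W(A)/(-254706) = ((1/142)*(2049/7))/(-254706) = (2049/994)*(-1/254706) = -683/84392588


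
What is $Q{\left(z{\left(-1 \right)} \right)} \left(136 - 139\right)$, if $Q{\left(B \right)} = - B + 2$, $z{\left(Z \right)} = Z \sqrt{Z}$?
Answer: $-6 - 3 i \approx -6.0 - 3.0 i$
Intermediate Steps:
$z{\left(Z \right)} = Z^{\frac{3}{2}}$
$Q{\left(B \right)} = 2 - B$
$Q{\left(z{\left(-1 \right)} \right)} \left(136 - 139\right) = \left(2 - \left(-1\right)^{\frac{3}{2}}\right) \left(136 - 139\right) = \left(2 - - i\right) \left(-3\right) = \left(2 + i\right) \left(-3\right) = -6 - 3 i$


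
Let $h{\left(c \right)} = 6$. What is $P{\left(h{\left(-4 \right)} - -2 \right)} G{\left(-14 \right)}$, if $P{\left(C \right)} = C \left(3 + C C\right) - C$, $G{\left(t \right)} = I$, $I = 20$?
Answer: $10560$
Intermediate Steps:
$G{\left(t \right)} = 20$
$P{\left(C \right)} = - C + C \left(3 + C^{2}\right)$ ($P{\left(C \right)} = C \left(3 + C^{2}\right) - C = - C + C \left(3 + C^{2}\right)$)
$P{\left(h{\left(-4 \right)} - -2 \right)} G{\left(-14 \right)} = \left(6 - -2\right) \left(2 + \left(6 - -2\right)^{2}\right) 20 = \left(6 + 2\right) \left(2 + \left(6 + 2\right)^{2}\right) 20 = 8 \left(2 + 8^{2}\right) 20 = 8 \left(2 + 64\right) 20 = 8 \cdot 66 \cdot 20 = 528 \cdot 20 = 10560$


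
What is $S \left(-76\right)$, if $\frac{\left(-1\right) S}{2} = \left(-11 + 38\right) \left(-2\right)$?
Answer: $-8208$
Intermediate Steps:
$S = 108$ ($S = - 2 \left(-11 + 38\right) \left(-2\right) = - 2 \cdot 27 \left(-2\right) = \left(-2\right) \left(-54\right) = 108$)
$S \left(-76\right) = 108 \left(-76\right) = -8208$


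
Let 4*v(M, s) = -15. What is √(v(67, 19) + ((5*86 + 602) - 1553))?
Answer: I*√2099/2 ≈ 22.907*I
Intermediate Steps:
v(M, s) = -15/4 (v(M, s) = (¼)*(-15) = -15/4)
√(v(67, 19) + ((5*86 + 602) - 1553)) = √(-15/4 + ((5*86 + 602) - 1553)) = √(-15/4 + ((430 + 602) - 1553)) = √(-15/4 + (1032 - 1553)) = √(-15/4 - 521) = √(-2099/4) = I*√2099/2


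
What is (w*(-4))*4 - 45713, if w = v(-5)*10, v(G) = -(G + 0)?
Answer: -46513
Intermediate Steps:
v(G) = -G
w = 50 (w = -1*(-5)*10 = 5*10 = 50)
(w*(-4))*4 - 45713 = (50*(-4))*4 - 45713 = -200*4 - 45713 = -800 - 45713 = -46513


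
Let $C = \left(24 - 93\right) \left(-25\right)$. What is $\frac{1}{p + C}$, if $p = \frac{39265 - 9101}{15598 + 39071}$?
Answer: $\frac{54669}{94334189} \approx 0.00057952$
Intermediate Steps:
$C = 1725$ ($C = \left(-69\right) \left(-25\right) = 1725$)
$p = \frac{30164}{54669} \approx 0.55176$
$\frac{1}{p + C} = \frac{1}{\frac{30164}{54669} + 1725} = \frac{1}{\frac{94334189}{54669}} = \frac{54669}{94334189}$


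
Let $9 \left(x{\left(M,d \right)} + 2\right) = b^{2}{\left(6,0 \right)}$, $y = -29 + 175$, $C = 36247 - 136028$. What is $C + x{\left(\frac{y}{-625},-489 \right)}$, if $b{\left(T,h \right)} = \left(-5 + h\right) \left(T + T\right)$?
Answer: $-99383$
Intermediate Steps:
$C = -99781$ ($C = 36247 - 136028 = -99781$)
$y = 146$
$b{\left(T,h \right)} = 2 T \left(-5 + h\right)$ ($b{\left(T,h \right)} = \left(-5 + h\right) 2 T = 2 T \left(-5 + h\right)$)
$x{\left(M,d \right)} = 398$ ($x{\left(M,d \right)} = -2 + \frac{\left(2 \cdot 6 \left(-5 + 0\right)\right)^{2}}{9} = -2 + \frac{\left(2 \cdot 6 \left(-5\right)\right)^{2}}{9} = -2 + \frac{\left(-60\right)^{2}}{9} = -2 + \frac{1}{9} \cdot 3600 = -2 + 400 = 398$)
$C + x{\left(\frac{y}{-625},-489 \right)} = -99781 + 398 = -99383$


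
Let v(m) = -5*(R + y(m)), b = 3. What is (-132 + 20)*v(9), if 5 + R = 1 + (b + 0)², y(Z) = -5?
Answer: 0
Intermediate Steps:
R = 5 (R = -5 + (1 + (3 + 0)²) = -5 + (1 + 3²) = -5 + (1 + 9) = -5 + 10 = 5)
v(m) = 0 (v(m) = -5*(5 - 5) = -5*0 = 0)
(-132 + 20)*v(9) = (-132 + 20)*0 = -112*0 = 0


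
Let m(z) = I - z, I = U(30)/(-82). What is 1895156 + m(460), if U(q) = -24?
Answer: 77682548/41 ≈ 1.8947e+6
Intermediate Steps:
I = 12/41 (I = -24/(-82) = -24*(-1/82) = 12/41 ≈ 0.29268)
m(z) = 12/41 - z
1895156 + m(460) = 1895156 + (12/41 - 1*460) = 1895156 + (12/41 - 460) = 1895156 - 18848/41 = 77682548/41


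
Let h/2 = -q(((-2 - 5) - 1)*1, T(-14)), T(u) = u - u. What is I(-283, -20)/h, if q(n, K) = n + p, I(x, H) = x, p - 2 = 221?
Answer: 283/430 ≈ 0.65814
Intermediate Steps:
p = 223 (p = 2 + 221 = 223)
T(u) = 0
q(n, K) = 223 + n (q(n, K) = n + 223 = 223 + n)
h = -430 (h = 2*(-(223 + ((-2 - 5) - 1)*1)) = 2*(-(223 + (-7 - 1)*1)) = 2*(-(223 - 8*1)) = 2*(-(223 - 8)) = 2*(-1*215) = 2*(-215) = -430)
I(-283, -20)/h = -283/(-430) = -283*(-1/430) = 283/430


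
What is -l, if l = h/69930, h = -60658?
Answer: 30329/34965 ≈ 0.86741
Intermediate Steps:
l = -30329/34965 (l = -60658/69930 = -60658*1/69930 = -30329/34965 ≈ -0.86741)
-l = -1*(-30329/34965) = 30329/34965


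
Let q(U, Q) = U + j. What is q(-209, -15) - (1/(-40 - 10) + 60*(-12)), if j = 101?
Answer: 30601/50 ≈ 612.02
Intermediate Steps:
q(U, Q) = 101 + U (q(U, Q) = U + 101 = 101 + U)
q(-209, -15) - (1/(-40 - 10) + 60*(-12)) = (101 - 209) - (1/(-40 - 10) + 60*(-12)) = -108 - (1/(-50) - 720) = -108 - (-1/50 - 720) = -108 - 1*(-36001/50) = -108 + 36001/50 = 30601/50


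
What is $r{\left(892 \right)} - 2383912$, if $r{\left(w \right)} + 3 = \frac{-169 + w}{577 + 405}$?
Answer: $- \frac{2341003807}{982} \approx -2.3839 \cdot 10^{6}$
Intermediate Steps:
$r{\left(w \right)} = - \frac{3115}{982} + \frac{w}{982}$ ($r{\left(w \right)} = -3 + \frac{-169 + w}{577 + 405} = -3 + \frac{-169 + w}{982} = -3 + \left(-169 + w\right) \frac{1}{982} = -3 + \left(- \frac{169}{982} + \frac{w}{982}\right) = - \frac{3115}{982} + \frac{w}{982}$)
$r{\left(892 \right)} - 2383912 = \left(- \frac{3115}{982} + \frac{1}{982} \cdot 892\right) - 2383912 = \left(- \frac{3115}{982} + \frac{446}{491}\right) - 2383912 = - \frac{2223}{982} - 2383912 = - \frac{2341003807}{982}$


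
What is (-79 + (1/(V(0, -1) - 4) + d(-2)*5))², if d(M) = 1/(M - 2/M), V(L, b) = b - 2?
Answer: 346921/49 ≈ 7080.0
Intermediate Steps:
V(L, b) = -2 + b
(-79 + (1/(V(0, -1) - 4) + d(-2)*5))² = (-79 + (1/((-2 - 1) - 4) - 2/(-2 + (-2)²)*5))² = (-79 + (1/(-3 - 4) - 2/(-2 + 4)*5))² = (-79 + (1/(-7) - 2/2*5))² = (-79 + (-⅐ - 2*½*5))² = (-79 + (-⅐ - 1*5))² = (-79 + (-⅐ - 5))² = (-79 - 36/7)² = (-589/7)² = 346921/49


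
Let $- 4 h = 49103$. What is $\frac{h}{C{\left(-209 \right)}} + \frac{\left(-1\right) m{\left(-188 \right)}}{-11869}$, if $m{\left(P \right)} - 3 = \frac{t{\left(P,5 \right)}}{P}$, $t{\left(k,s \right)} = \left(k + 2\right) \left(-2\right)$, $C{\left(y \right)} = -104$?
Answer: $\frac{2107060369}{17850976} \approx 118.04$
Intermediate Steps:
$t{\left(k,s \right)} = -4 - 2 k$ ($t{\left(k,s \right)} = \left(2 + k\right) \left(-2\right) = -4 - 2 k$)
$m{\left(P \right)} = 3 + \frac{-4 - 2 P}{P}$
$h = - \frac{49103}{4}$ ($h = \left(- \frac{1}{4}\right) 49103 = - \frac{49103}{4} \approx -12276.0$)
$\frac{h}{C{\left(-209 \right)}} + \frac{\left(-1\right) m{\left(-188 \right)}}{-11869} = - \frac{49103}{4 \left(-104\right)} + \frac{\left(-1\right) \frac{-4 - 188}{-188}}{-11869} = \left(- \frac{49103}{4}\right) \left(- \frac{1}{104}\right) + - \frac{\left(-1\right) \left(-192\right)}{188} \left(- \frac{1}{11869}\right) = \frac{49103}{416} + \left(-1\right) \frac{48}{47} \left(- \frac{1}{11869}\right) = \frac{49103}{416} - - \frac{48}{557843} = \frac{49103}{416} + \frac{48}{557843} = \frac{2107060369}{17850976}$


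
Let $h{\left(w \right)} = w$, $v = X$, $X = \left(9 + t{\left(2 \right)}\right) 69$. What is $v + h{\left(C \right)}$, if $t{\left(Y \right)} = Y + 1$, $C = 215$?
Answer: $1043$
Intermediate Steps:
$t{\left(Y \right)} = 1 + Y$
$X = 828$ ($X = \left(9 + \left(1 + 2\right)\right) 69 = \left(9 + 3\right) 69 = 12 \cdot 69 = 828$)
$v = 828$
$v + h{\left(C \right)} = 828 + 215 = 1043$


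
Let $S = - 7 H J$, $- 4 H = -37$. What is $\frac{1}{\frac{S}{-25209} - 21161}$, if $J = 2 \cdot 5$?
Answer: $- \frac{50418}{1066894003} \approx -4.7257 \cdot 10^{-5}$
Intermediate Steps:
$H = \frac{37}{4}$ ($H = \left(- \frac{1}{4}\right) \left(-37\right) = \frac{37}{4} \approx 9.25$)
$J = 10$
$S = - \frac{1295}{2}$ ($S = \left(-7\right) \frac{37}{4} \cdot 10 = \left(- \frac{259}{4}\right) 10 = - \frac{1295}{2} \approx -647.5$)
$\frac{1}{\frac{S}{-25209} - 21161} = \frac{1}{- \frac{1295}{2 \left(-25209\right)} - 21161} = \frac{1}{\left(- \frac{1295}{2}\right) \left(- \frac{1}{25209}\right) - 21161} = \frac{1}{\frac{1295}{50418} - 21161} = \frac{1}{- \frac{1066894003}{50418}} = - \frac{50418}{1066894003}$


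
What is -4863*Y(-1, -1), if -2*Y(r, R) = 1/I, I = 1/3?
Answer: 14589/2 ≈ 7294.5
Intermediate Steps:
I = 1/3 ≈ 0.33333
Y(r, R) = -3/2 (Y(r, R) = -1/(2*1/3) = -1/2*3 = -3/2)
-4863*Y(-1, -1) = -4863*(-3/2) = 14589/2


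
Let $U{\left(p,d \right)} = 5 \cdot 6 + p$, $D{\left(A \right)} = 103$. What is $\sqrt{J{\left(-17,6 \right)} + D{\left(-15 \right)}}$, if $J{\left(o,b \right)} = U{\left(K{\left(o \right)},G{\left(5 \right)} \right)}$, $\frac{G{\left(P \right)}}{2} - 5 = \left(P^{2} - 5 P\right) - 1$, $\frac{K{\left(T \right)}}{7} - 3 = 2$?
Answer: $2 \sqrt{42} \approx 12.961$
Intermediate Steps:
$K{\left(T \right)} = 35$ ($K{\left(T \right)} = 21 + 7 \cdot 2 = 21 + 14 = 35$)
$G{\left(P \right)} = 8 - 10 P + 2 P^{2}$ ($G{\left(P \right)} = 10 + 2 \left(\left(P^{2} - 5 P\right) - 1\right) = 10 + 2 \left(-1 + P^{2} - 5 P\right) = 10 - \left(2 - 2 P^{2} + 10 P\right) = 8 - 10 P + 2 P^{2}$)
$U{\left(p,d \right)} = 30 + p$
$J{\left(o,b \right)} = 65$ ($J{\left(o,b \right)} = 30 + 35 = 65$)
$\sqrt{J{\left(-17,6 \right)} + D{\left(-15 \right)}} = \sqrt{65 + 103} = \sqrt{168} = 2 \sqrt{42}$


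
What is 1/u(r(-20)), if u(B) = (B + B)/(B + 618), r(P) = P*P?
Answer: 509/400 ≈ 1.2725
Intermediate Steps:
r(P) = P**2
u(B) = 2*B/(618 + B) (u(B) = (2*B)/(618 + B) = 2*B/(618 + B))
1/u(r(-20)) = 1/(2*(-20)**2/(618 + (-20)**2)) = 1/(2*400/(618 + 400)) = 1/(2*400/1018) = 1/(2*400*(1/1018)) = 1/(400/509) = 509/400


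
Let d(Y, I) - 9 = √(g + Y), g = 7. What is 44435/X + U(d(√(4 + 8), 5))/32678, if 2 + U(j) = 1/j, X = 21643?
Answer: 726001822/353624977 + 1/(32678*(9 + √(7 + 2*√3))) ≈ 2.0530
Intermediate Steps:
d(Y, I) = 9 + √(7 + Y)
U(j) = -2 + 1/j
44435/X + U(d(√(4 + 8), 5))/32678 = 44435/21643 + (-2 + 1/(9 + √(7 + √(4 + 8))))/32678 = 44435*(1/21643) + (-2 + 1/(9 + √(7 + √12)))*(1/32678) = 44435/21643 + (-2 + 1/(9 + √(7 + 2*√3)))*(1/32678) = 44435/21643 + (-1/16339 + 1/(32678*(9 + √(7 + 2*√3)))) = 726001822/353624977 + 1/(32678*(9 + √(7 + 2*√3)))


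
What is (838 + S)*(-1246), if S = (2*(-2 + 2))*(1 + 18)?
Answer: -1044148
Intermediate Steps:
S = 0 (S = (2*0)*19 = 0*19 = 0)
(838 + S)*(-1246) = (838 + 0)*(-1246) = 838*(-1246) = -1044148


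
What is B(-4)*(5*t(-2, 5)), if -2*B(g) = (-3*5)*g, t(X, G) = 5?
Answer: -750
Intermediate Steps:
B(g) = 15*g/2 (B(g) = -(-3*5)*g/2 = -(-15)*g/2 = 15*g/2)
B(-4)*(5*t(-2, 5)) = ((15/2)*(-4))*(5*5) = -30*25 = -750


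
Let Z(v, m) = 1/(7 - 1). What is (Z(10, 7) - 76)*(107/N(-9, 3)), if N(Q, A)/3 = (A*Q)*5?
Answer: 9737/486 ≈ 20.035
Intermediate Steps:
N(Q, A) = 15*A*Q (N(Q, A) = 3*((A*Q)*5) = 3*(5*A*Q) = 15*A*Q)
Z(v, m) = 1/6
(Z(10, 7) - 76)*(107/N(-9, 3)) = (1/6 - 76)*(107/((15*3*(-9)))) = -48685/(6*(-405)) = -48685*(-1)/(6*405) = -455/6*(-107/405) = 9737/486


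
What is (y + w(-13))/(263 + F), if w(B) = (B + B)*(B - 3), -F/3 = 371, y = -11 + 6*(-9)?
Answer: -351/850 ≈ -0.41294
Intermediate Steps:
y = -65 (y = -11 - 54 = -65)
F = -1113 (F = -3*371 = -1113)
w(B) = 2*B*(-3 + B) (w(B) = (2*B)*(-3 + B) = 2*B*(-3 + B))
(y + w(-13))/(263 + F) = (-65 + 2*(-13)*(-3 - 13))/(263 - 1113) = (-65 + 2*(-13)*(-16))/(-850) = (-65 + 416)*(-1/850) = 351*(-1/850) = -351/850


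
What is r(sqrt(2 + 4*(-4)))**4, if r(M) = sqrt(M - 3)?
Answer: (3 - I*sqrt(14))**2 ≈ -5.0 - 22.45*I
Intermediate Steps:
r(M) = sqrt(-3 + M)
r(sqrt(2 + 4*(-4)))**4 = (sqrt(-3 + sqrt(2 + 4*(-4))))**4 = (sqrt(-3 + sqrt(2 - 16)))**4 = (sqrt(-3 + sqrt(-14)))**4 = (sqrt(-3 + I*sqrt(14)))**4 = (-3 + I*sqrt(14))**2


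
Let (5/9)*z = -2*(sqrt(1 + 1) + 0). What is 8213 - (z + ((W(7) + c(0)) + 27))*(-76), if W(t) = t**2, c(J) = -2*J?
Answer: 13989 - 1368*sqrt(2)/5 ≈ 13602.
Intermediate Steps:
z = -18*sqrt(2)/5 (z = 9*(-2*(sqrt(1 + 1) + 0))/5 = 9*(-2*(sqrt(2) + 0))/5 = 9*(-2*sqrt(2))/5 = -18*sqrt(2)/5 ≈ -5.0912)
8213 - (z + ((W(7) + c(0)) + 27))*(-76) = 8213 - (-18*sqrt(2)/5 + ((7**2 - 2*0) + 27))*(-76) = 8213 - (-18*sqrt(2)/5 + ((49 + 0) + 27))*(-76) = 8213 - (-18*sqrt(2)/5 + (49 + 27))*(-76) = 8213 - (-18*sqrt(2)/5 + 76)*(-76) = 8213 - (76 - 18*sqrt(2)/5)*(-76) = 8213 - (-5776 + 1368*sqrt(2)/5) = 8213 + (5776 - 1368*sqrt(2)/5) = 13989 - 1368*sqrt(2)/5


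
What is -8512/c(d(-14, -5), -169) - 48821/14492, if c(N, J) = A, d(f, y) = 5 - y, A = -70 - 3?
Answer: 119791971/1057916 ≈ 113.23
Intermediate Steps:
A = -73
c(N, J) = -73
-8512/c(d(-14, -5), -169) - 48821/14492 = -8512/(-73) - 48821/14492 = -8512*(-1/73) - 48821*1/14492 = 8512/73 - 48821/14492 = 119791971/1057916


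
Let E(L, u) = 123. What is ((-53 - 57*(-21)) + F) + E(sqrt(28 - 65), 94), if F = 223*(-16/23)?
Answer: 25573/23 ≈ 1111.9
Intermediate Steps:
F = -3568/23 (F = 223*(-16*1/23) = 223*(-16/23) = -3568/23 ≈ -155.13)
((-53 - 57*(-21)) + F) + E(sqrt(28 - 65), 94) = ((-53 - 57*(-21)) - 3568/23) + 123 = ((-53 + 1197) - 3568/23) + 123 = (1144 - 3568/23) + 123 = 22744/23 + 123 = 25573/23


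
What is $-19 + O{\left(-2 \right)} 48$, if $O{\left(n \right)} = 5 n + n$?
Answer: $-595$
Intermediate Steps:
$O{\left(n \right)} = 6 n$
$-19 + O{\left(-2 \right)} 48 = -19 + 6 \left(-2\right) 48 = -19 - 576 = -595$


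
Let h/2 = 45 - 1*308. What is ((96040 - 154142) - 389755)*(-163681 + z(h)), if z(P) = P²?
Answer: -50605601715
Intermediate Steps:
h = -526 (h = 2*(45 - 1*308) = 2*(45 - 308) = 2*(-263) = -526)
((96040 - 154142) - 389755)*(-163681 + z(h)) = ((96040 - 154142) - 389755)*(-163681 + (-526)²) = (-58102 - 389755)*(-163681 + 276676) = -447857*112995 = -50605601715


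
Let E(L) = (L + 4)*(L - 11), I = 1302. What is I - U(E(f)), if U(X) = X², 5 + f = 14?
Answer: 626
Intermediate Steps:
f = 9 (f = -5 + 14 = 9)
E(L) = (-11 + L)*(4 + L) (E(L) = (4 + L)*(-11 + L) = (-11 + L)*(4 + L))
I - U(E(f)) = 1302 - (-44 + 9² - 7*9)² = 1302 - (-44 + 81 - 63)² = 1302 - 1*(-26)² = 1302 - 1*676 = 1302 - 676 = 626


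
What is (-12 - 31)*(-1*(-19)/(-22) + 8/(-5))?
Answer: 11653/110 ≈ 105.94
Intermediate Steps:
(-12 - 31)*(-1*(-19)/(-22) + 8/(-5)) = -43*(19*(-1/22) + 8*(-⅕)) = -43*(-19/22 - 8/5) = -43*(-271/110) = 11653/110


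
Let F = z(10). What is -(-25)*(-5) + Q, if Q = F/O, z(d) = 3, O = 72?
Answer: -2999/24 ≈ -124.96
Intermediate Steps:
F = 3
Q = 1/24 (Q = 3/72 = 3*(1/72) = 1/24 ≈ 0.041667)
-(-25)*(-5) + Q = -(-25)*(-5) + 1/24 = -25*5 + 1/24 = -125 + 1/24 = -2999/24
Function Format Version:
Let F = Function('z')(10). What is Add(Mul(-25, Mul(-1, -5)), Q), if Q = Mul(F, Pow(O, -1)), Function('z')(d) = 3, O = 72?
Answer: Rational(-2999, 24) ≈ -124.96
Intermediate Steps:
F = 3
Q = Rational(1, 24) (Q = Mul(3, Pow(72, -1)) = Mul(3, Rational(1, 72)) = Rational(1, 24) ≈ 0.041667)
Add(Mul(-25, Mul(-1, -5)), Q) = Add(Mul(-25, Mul(-1, -5)), Rational(1, 24)) = Add(Mul(-25, 5), Rational(1, 24)) = Add(-125, Rational(1, 24)) = Rational(-2999, 24)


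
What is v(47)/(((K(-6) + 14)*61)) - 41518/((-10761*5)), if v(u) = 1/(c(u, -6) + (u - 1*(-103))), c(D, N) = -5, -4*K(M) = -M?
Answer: 1836155072/2379526125 ≈ 0.77165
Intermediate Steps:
K(M) = M/4 (K(M) = -(-1)*M/4 = M/4)
v(u) = 1/(98 + u) (v(u) = 1/(-5 + (u - 1*(-103))) = 1/(-5 + (u + 103)) = 1/(-5 + (103 + u)) = 1/(98 + u))
v(47)/(((K(-6) + 14)*61)) - 41518/((-10761*5)) = 1/((98 + 47)*((((1/4)*(-6) + 14)*61))) - 41518/((-10761*5)) = 1/(145*(((-3/2 + 14)*61))) - 41518/(-53805) = 1/(145*(((25/2)*61))) - 41518*(-1/53805) = 1/(145*(1525/2)) + 41518/53805 = (1/145)*(2/1525) + 41518/53805 = 2/221125 + 41518/53805 = 1836155072/2379526125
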